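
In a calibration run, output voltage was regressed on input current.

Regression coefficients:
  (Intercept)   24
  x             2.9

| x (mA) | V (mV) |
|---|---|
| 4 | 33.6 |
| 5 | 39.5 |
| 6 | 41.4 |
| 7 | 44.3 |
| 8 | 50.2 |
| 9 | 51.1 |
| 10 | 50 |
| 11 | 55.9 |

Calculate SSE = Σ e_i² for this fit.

SSE = 24

x=4: ŷ = 24 + 2.9·4 = 35.6; e = 33.6 − 35.6 = -2
x=5: ŷ = 24 + 2.9·5 = 38.5; e = 39.5 − 38.5 = 1
x=6: ŷ = 24 + 2.9·6 = 41.4; e = 41.4 − 41.4 = 0
x=7: ŷ = 24 + 2.9·7 = 44.3; e = 44.3 − 44.3 = 0
x=8: ŷ = 24 + 2.9·8 = 47.2; e = 50.2 − 47.2 = 3
x=9: ŷ = 24 + 2.9·9 = 50.1; e = 51.1 − 50.1 = 1
x=10: ŷ = 24 + 2.9·10 = 53; e = 50 − 53 = -3
x=11: ŷ = 24 + 2.9·11 = 55.9; e = 55.9 − 55.9 = 0
SSE = 4 + 1 + 0 + 0 + 9 + 1 + 9 + 0 = 24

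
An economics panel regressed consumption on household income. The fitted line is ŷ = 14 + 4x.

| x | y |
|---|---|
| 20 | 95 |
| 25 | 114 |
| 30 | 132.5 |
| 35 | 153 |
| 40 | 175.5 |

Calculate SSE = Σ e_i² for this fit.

SSE = 6.5

x=20: ŷ = 14 + 4·20 = 94; e = 95 − 94 = 1
x=25: ŷ = 14 + 4·25 = 114; e = 114 − 114 = 0
x=30: ŷ = 14 + 4·30 = 134; e = 132.5 − 134 = -1.5
x=35: ŷ = 14 + 4·35 = 154; e = 153 − 154 = -1
x=40: ŷ = 14 + 4·40 = 174; e = 175.5 − 174 = 1.5
SSE = 1 + 0 + 2.25 + 1 + 2.25 = 6.5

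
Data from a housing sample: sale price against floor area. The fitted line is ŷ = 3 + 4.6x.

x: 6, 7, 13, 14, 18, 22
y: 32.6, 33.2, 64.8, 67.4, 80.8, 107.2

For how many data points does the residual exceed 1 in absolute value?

5

x=6: ŷ = 3 + 4.6·6 = 30.6; e = 32.6 − 30.6 = 2
x=7: ŷ = 3 + 4.6·7 = 35.2; e = 33.2 − 35.2 = -2
x=13: ŷ = 3 + 4.6·13 = 62.8; e = 64.8 − 62.8 = 2
x=14: ŷ = 3 + 4.6·14 = 67.4; e = 67.4 − 67.4 = 0
x=18: ŷ = 3 + 4.6·18 = 85.8; e = 80.8 − 85.8 = -5
x=22: ŷ = 3 + 4.6·22 = 104.2; e = 107.2 − 104.2 = 3
|e| > 1: x=6 (|e|=2), x=7 (|e|=2), x=13 (|e|=2), x=18 (|e|=5), x=22 (|e|=3) → 5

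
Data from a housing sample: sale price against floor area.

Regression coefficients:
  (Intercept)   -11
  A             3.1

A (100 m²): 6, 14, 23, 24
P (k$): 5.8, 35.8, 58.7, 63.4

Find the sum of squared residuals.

SSE = 17.36

A=6: ŷ = -11 + 3.1·6 = 7.6; e = 5.8 − 7.6 = -1.8
A=14: ŷ = -11 + 3.1·14 = 32.4; e = 35.8 − 32.4 = 3.4
A=23: ŷ = -11 + 3.1·23 = 60.3; e = 58.7 − 60.3 = -1.6
A=24: ŷ = -11 + 3.1·24 = 63.4; e = 63.4 − 63.4 = 0
SSE = 3.24 + 11.56 + 2.56 + 0 = 17.36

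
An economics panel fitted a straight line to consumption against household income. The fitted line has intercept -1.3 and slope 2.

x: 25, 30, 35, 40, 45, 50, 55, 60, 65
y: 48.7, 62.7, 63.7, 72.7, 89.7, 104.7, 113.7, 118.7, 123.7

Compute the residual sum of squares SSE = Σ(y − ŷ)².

x=25: ŷ = -1.3 + 2·25 = 48.7; r = 48.7 − 48.7 = 0
x=30: ŷ = -1.3 + 2·30 = 58.7; r = 62.7 − 58.7 = 4
x=35: ŷ = -1.3 + 2·35 = 68.7; r = 63.7 − 68.7 = -5
x=40: ŷ = -1.3 + 2·40 = 78.7; r = 72.7 − 78.7 = -6
x=45: ŷ = -1.3 + 2·45 = 88.7; r = 89.7 − 88.7 = 1
x=50: ŷ = -1.3 + 2·50 = 98.7; r = 104.7 − 98.7 = 6
x=55: ŷ = -1.3 + 2·55 = 108.7; r = 113.7 − 108.7 = 5
x=60: ŷ = -1.3 + 2·60 = 118.7; r = 118.7 − 118.7 = 0
x=65: ŷ = -1.3 + 2·65 = 128.7; r = 123.7 − 128.7 = -5
SSE = 0 + 16 + 25 + 36 + 1 + 36 + 25 + 0 + 25 = 164

SSE = 164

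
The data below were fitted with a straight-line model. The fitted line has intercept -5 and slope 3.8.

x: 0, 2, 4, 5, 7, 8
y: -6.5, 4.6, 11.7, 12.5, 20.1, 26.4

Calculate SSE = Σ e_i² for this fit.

x=0: ŷ = -5 + 3.8·0 = -5; e = -6.5 − (-5) = -1.5
x=2: ŷ = -5 + 3.8·2 = 2.6; e = 4.6 − 2.6 = 2
x=4: ŷ = -5 + 3.8·4 = 10.2; e = 11.7 − 10.2 = 1.5
x=5: ŷ = -5 + 3.8·5 = 14; e = 12.5 − 14 = -1.5
x=7: ŷ = -5 + 3.8·7 = 21.6; e = 20.1 − 21.6 = -1.5
x=8: ŷ = -5 + 3.8·8 = 25.4; e = 26.4 − 25.4 = 1
SSE = 2.25 + 4 + 2.25 + 2.25 + 2.25 + 1 = 14

SSE = 14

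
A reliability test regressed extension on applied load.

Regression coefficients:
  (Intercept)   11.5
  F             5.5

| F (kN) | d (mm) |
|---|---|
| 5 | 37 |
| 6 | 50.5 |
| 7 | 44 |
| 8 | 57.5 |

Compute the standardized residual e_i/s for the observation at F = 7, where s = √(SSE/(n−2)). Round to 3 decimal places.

F=5: ŷ = 11.5 + 5.5·5 = 39; e = 37 − 39 = -2
F=6: ŷ = 11.5 + 5.5·6 = 44.5; e = 50.5 − 44.5 = 6
F=7: ŷ = 11.5 + 5.5·7 = 50; e = 44 − 50 = -6
F=8: ŷ = 11.5 + 5.5·8 = 55.5; e = 57.5 − 55.5 = 2
SSE = 4 + 36 + 36 + 4 = 80
s = √(80/2) = 6.32456
e/s = -6 / 6.32456 = -0.949

-0.949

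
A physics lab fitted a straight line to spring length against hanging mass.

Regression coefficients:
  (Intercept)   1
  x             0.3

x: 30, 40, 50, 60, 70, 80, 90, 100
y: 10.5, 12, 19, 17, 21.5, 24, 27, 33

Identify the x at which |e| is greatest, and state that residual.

x = 50, e = 3

x=30: ŷ = 1 + 0.3·30 = 10; e = 10.5 − 10 = 0.5
x=40: ŷ = 1 + 0.3·40 = 13; e = 12 − 13 = -1
x=50: ŷ = 1 + 0.3·50 = 16; e = 19 − 16 = 3
x=60: ŷ = 1 + 0.3·60 = 19; e = 17 − 19 = -2
x=70: ŷ = 1 + 0.3·70 = 22; e = 21.5 − 22 = -0.5
x=80: ŷ = 1 + 0.3·80 = 25; e = 24 − 25 = -1
x=90: ŷ = 1 + 0.3·90 = 28; e = 27 − 28 = -1
x=100: ŷ = 1 + 0.3·100 = 31; e = 33 − 31 = 2
Largest |e| is 3 at x = 50, residual 3.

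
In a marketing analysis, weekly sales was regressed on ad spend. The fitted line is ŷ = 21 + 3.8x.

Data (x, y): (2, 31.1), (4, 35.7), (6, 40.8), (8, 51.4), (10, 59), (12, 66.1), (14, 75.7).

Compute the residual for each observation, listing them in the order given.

x=2: ŷ = 21 + 3.8·2 = 28.6; r = 31.1 − 28.6 = 2.5
x=4: ŷ = 21 + 3.8·4 = 36.2; r = 35.7 − 36.2 = -0.5
x=6: ŷ = 21 + 3.8·6 = 43.8; r = 40.8 − 43.8 = -3
x=8: ŷ = 21 + 3.8·8 = 51.4; r = 51.4 − 51.4 = 0
x=10: ŷ = 21 + 3.8·10 = 59; r = 59 − 59 = 0
x=12: ŷ = 21 + 3.8·12 = 66.6; r = 66.1 − 66.6 = -0.5
x=14: ŷ = 21 + 3.8·14 = 74.2; r = 75.7 − 74.2 = 1.5

2.5, -0.5, -3, 0, 0, -0.5, 1.5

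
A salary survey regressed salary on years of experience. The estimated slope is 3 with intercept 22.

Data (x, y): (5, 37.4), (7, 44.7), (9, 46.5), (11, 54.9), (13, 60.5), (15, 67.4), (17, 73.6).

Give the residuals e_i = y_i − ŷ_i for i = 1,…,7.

x=5: ŷ = 22 + 3·5 = 37; e = 37.4 − 37 = 0.4
x=7: ŷ = 22 + 3·7 = 43; e = 44.7 − 43 = 1.7
x=9: ŷ = 22 + 3·9 = 49; e = 46.5 − 49 = -2.5
x=11: ŷ = 22 + 3·11 = 55; e = 54.9 − 55 = -0.1
x=13: ŷ = 22 + 3·13 = 61; e = 60.5 − 61 = -0.5
x=15: ŷ = 22 + 3·15 = 67; e = 67.4 − 67 = 0.4
x=17: ŷ = 22 + 3·17 = 73; e = 73.6 − 73 = 0.6

0.4, 1.7, -2.5, -0.1, -0.5, 0.4, 0.6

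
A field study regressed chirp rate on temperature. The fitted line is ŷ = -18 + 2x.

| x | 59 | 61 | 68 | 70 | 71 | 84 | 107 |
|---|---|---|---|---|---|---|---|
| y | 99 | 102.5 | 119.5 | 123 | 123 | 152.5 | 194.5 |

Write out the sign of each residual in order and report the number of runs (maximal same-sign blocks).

x=59: ŷ = -18 + 2·59 = 100; r = 99 − 100 = -1
x=61: ŷ = -18 + 2·61 = 104; r = 102.5 − 104 = -1.5
x=68: ŷ = -18 + 2·68 = 118; r = 119.5 − 118 = 1.5
x=70: ŷ = -18 + 2·70 = 122; r = 123 − 122 = 1
x=71: ŷ = -18 + 2·71 = 124; r = 123 − 124 = -1
x=84: ŷ = -18 + 2·84 = 150; r = 152.5 − 150 = 2.5
x=107: ŷ = -18 + 2·107 = 196; r = 194.5 − 196 = -1.5
Signs: − − + + − + −
Runs: −×2, +×2, −×1, +×1, −×1 → 5

5 runs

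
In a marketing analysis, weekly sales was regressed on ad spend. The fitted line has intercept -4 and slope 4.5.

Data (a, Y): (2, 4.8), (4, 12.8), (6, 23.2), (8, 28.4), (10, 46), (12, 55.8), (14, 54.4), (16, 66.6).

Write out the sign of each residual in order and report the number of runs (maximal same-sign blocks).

a=2: ŷ = -4 + 4.5·2 = 5; e = 4.8 − 5 = -0.2
a=4: ŷ = -4 + 4.5·4 = 14; e = 12.8 − 14 = -1.2
a=6: ŷ = -4 + 4.5·6 = 23; e = 23.2 − 23 = 0.2
a=8: ŷ = -4 + 4.5·8 = 32; e = 28.4 − 32 = -3.6
a=10: ŷ = -4 + 4.5·10 = 41; e = 46 − 41 = 5
a=12: ŷ = -4 + 4.5·12 = 50; e = 55.8 − 50 = 5.8
a=14: ŷ = -4 + 4.5·14 = 59; e = 54.4 − 59 = -4.6
a=16: ŷ = -4 + 4.5·16 = 68; e = 66.6 − 68 = -1.4
Signs: − − + − + + − −
Runs: −×2, +×1, −×1, +×2, −×2 → 5

5 runs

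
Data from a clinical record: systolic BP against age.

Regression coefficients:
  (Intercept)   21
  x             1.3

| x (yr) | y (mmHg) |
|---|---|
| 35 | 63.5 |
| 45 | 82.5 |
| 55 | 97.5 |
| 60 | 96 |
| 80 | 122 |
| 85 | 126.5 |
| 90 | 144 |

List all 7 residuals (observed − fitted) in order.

x=35: ŷ = 21 + 1.3·35 = 66.5; e = 63.5 − 66.5 = -3
x=45: ŷ = 21 + 1.3·45 = 79.5; e = 82.5 − 79.5 = 3
x=55: ŷ = 21 + 1.3·55 = 92.5; e = 97.5 − 92.5 = 5
x=60: ŷ = 21 + 1.3·60 = 99; e = 96 − 99 = -3
x=80: ŷ = 21 + 1.3·80 = 125; e = 122 − 125 = -3
x=85: ŷ = 21 + 1.3·85 = 131.5; e = 126.5 − 131.5 = -5
x=90: ŷ = 21 + 1.3·90 = 138; e = 144 − 138 = 6

-3, 3, 5, -3, -3, -5, 6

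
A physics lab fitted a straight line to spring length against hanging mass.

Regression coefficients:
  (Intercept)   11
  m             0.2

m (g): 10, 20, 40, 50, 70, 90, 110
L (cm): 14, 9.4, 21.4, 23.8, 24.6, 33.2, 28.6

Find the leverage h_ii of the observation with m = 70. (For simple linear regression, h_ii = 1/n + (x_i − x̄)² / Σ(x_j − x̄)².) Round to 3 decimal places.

m̄ = (10 + 20 + 40 + 50 + 70 + 90 + 110)/7 = 55.7143
Σ(m − m̄)² = 2089.8 + 1275.51 + 246.939 + 32.6531 + 204.082 + 1175.51 + 2946.94 = 7971.43
h = 1/7 + (14.2857)²/7971.43 = 0.142857 + 0.0256016 = 0.168

h = 0.168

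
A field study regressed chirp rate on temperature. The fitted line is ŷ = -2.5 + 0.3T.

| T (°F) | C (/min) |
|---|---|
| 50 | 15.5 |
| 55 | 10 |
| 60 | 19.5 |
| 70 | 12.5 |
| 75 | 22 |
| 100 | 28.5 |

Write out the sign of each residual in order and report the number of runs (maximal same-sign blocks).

T=50: ŷ = -2.5 + 0.3·50 = 12.5; e = 15.5 − 12.5 = 3
T=55: ŷ = -2.5 + 0.3·55 = 14; e = 10 − 14 = -4
T=60: ŷ = -2.5 + 0.3·60 = 15.5; e = 19.5 − 15.5 = 4
T=70: ŷ = -2.5 + 0.3·70 = 18.5; e = 12.5 − 18.5 = -6
T=75: ŷ = -2.5 + 0.3·75 = 20; e = 22 − 20 = 2
T=100: ŷ = -2.5 + 0.3·100 = 27.5; e = 28.5 − 27.5 = 1
Signs: + − + − + +
Runs: +×1, −×1, +×1, −×1, +×2 → 5

5 runs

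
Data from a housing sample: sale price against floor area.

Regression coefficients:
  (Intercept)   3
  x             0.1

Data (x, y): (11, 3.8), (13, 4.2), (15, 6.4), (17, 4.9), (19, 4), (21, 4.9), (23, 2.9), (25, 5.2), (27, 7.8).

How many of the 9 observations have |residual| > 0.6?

4

x=11: ŷ = 3 + 0.1·11 = 4.1; e = 3.8 − 4.1 = -0.3
x=13: ŷ = 3 + 0.1·13 = 4.3; e = 4.2 − 4.3 = -0.1
x=15: ŷ = 3 + 0.1·15 = 4.5; e = 6.4 − 4.5 = 1.9
x=17: ŷ = 3 + 0.1·17 = 4.7; e = 4.9 − 4.7 = 0.2
x=19: ŷ = 3 + 0.1·19 = 4.9; e = 4 − 4.9 = -0.9
x=21: ŷ = 3 + 0.1·21 = 5.1; e = 4.9 − 5.1 = -0.2
x=23: ŷ = 3 + 0.1·23 = 5.3; e = 2.9 − 5.3 = -2.4
x=25: ŷ = 3 + 0.1·25 = 5.5; e = 5.2 − 5.5 = -0.3
x=27: ŷ = 3 + 0.1·27 = 5.7; e = 7.8 − 5.7 = 2.1
|e| > 0.6: x=15 (|e|=1.9), x=19 (|e|=0.9), x=23 (|e|=2.4), x=27 (|e|=2.1) → 4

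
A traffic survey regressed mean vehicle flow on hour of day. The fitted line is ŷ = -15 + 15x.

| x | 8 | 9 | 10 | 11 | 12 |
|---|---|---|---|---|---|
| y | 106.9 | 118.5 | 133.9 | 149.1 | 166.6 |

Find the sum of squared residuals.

x=8: ŷ = -15 + 15·8 = 105; r = 106.9 − 105 = 1.9
x=9: ŷ = -15 + 15·9 = 120; r = 118.5 − 120 = -1.5
x=10: ŷ = -15 + 15·10 = 135; r = 133.9 − 135 = -1.1
x=11: ŷ = -15 + 15·11 = 150; r = 149.1 − 150 = -0.9
x=12: ŷ = -15 + 15·12 = 165; r = 166.6 − 165 = 1.6
SSE = 3.61 + 2.25 + 1.21 + 0.81 + 2.56 = 10.44

SSE = 10.44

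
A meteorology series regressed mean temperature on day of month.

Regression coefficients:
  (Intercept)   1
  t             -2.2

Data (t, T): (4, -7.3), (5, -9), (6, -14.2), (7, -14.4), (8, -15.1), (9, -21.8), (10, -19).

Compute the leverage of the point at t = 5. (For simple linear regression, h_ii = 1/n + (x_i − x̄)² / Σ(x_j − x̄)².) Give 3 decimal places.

h = 0.286

t̄ = (4 + 5 + 6 + 7 + 8 + 9 + 10)/7 = 7
Σ(t − t̄)² = 9 + 4 + 1 + 0 + 1 + 4 + 9 = 28
h = 1/7 + (-2)²/28 = 0.142857 + 0.142857 = 0.286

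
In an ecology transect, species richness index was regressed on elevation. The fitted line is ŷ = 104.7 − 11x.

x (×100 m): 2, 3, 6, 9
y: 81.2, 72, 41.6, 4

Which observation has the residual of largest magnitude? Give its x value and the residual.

x = 6, e = 2.9

x=2: ŷ = 104.7 − 11·2 = 82.7; e = 81.2 − 82.7 = -1.5
x=3: ŷ = 104.7 − 11·3 = 71.7; e = 72 − 71.7 = 0.3
x=6: ŷ = 104.7 − 11·6 = 38.7; e = 41.6 − 38.7 = 2.9
x=9: ŷ = 104.7 − 11·9 = 5.7; e = 4 − 5.7 = -1.7
Largest |e| is 2.9 at x = 6, residual 2.9.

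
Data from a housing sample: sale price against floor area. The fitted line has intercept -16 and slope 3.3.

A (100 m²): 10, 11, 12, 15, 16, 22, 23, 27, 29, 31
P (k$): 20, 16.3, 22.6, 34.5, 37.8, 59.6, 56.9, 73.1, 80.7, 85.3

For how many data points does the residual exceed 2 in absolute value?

4

A=10: P̂ = -16 + 3.3·10 = 17; r = 20 − 17 = 3
A=11: P̂ = -16 + 3.3·11 = 20.3; r = 16.3 − 20.3 = -4
A=12: P̂ = -16 + 3.3·12 = 23.6; r = 22.6 − 23.6 = -1
A=15: P̂ = -16 + 3.3·15 = 33.5; r = 34.5 − 33.5 = 1
A=16: P̂ = -16 + 3.3·16 = 36.8; r = 37.8 − 36.8 = 1
A=22: P̂ = -16 + 3.3·22 = 56.6; r = 59.6 − 56.6 = 3
A=23: P̂ = -16 + 3.3·23 = 59.9; r = 56.9 − 59.9 = -3
A=27: P̂ = -16 + 3.3·27 = 73.1; r = 73.1 − 73.1 = 0
A=29: P̂ = -16 + 3.3·29 = 79.7; r = 80.7 − 79.7 = 1
A=31: P̂ = -16 + 3.3·31 = 86.3; r = 85.3 − 86.3 = -1
|r| > 2: A=10 (|r|=3), A=11 (|r|=4), A=22 (|r|=3), A=23 (|r|=3) → 4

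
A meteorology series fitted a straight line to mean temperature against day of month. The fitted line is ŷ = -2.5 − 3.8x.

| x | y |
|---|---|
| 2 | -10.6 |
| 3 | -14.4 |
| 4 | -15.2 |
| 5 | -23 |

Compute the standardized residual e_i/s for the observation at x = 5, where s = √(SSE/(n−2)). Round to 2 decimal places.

-0.71

x=2: ŷ = -2.5 − 3.8·2 = -10.1; e = -10.6 − (-10.1) = -0.5
x=3: ŷ = -2.5 − 3.8·3 = -13.9; e = -14.4 − (-13.9) = -0.5
x=4: ŷ = -2.5 − 3.8·4 = -17.7; e = -15.2 − (-17.7) = 2.5
x=5: ŷ = -2.5 − 3.8·5 = -21.5; e = -23 − (-21.5) = -1.5
SSE = 0.25 + 0.25 + 6.25 + 2.25 = 9
s = √(9/2) = 2.12132
e/s = -1.5 / 2.12132 = -0.71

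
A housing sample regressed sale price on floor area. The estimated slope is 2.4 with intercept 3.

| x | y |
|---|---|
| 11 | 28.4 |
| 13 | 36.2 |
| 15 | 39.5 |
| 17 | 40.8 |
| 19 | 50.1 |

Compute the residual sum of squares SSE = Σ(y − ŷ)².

x=11: ŷ = 3 + 2.4·11 = 29.4; e = 28.4 − 29.4 = -1
x=13: ŷ = 3 + 2.4·13 = 34.2; e = 36.2 − 34.2 = 2
x=15: ŷ = 3 + 2.4·15 = 39; e = 39.5 − 39 = 0.5
x=17: ŷ = 3 + 2.4·17 = 43.8; e = 40.8 − 43.8 = -3
x=19: ŷ = 3 + 2.4·19 = 48.6; e = 50.1 − 48.6 = 1.5
SSE = 1 + 4 + 0.25 + 9 + 2.25 = 16.5

SSE = 16.5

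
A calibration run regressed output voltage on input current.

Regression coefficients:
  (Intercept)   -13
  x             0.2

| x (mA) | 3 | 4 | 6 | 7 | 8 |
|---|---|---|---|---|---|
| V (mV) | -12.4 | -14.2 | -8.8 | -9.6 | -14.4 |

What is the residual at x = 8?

e = -3

V̂ = -13 + 0.2·8 = -11.4
e = -14.4 − (-11.4) = -3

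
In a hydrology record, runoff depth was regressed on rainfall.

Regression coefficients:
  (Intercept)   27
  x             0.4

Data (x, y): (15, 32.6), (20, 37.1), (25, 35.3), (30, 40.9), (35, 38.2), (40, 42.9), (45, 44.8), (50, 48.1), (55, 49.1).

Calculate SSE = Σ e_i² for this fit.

SSE = 20.18

x=15: ŷ = 27 + 0.4·15 = 33; e = 32.6 − 33 = -0.4
x=20: ŷ = 27 + 0.4·20 = 35; e = 37.1 − 35 = 2.1
x=25: ŷ = 27 + 0.4·25 = 37; e = 35.3 − 37 = -1.7
x=30: ŷ = 27 + 0.4·30 = 39; e = 40.9 − 39 = 1.9
x=35: ŷ = 27 + 0.4·35 = 41; e = 38.2 − 41 = -2.8
x=40: ŷ = 27 + 0.4·40 = 43; e = 42.9 − 43 = -0.1
x=45: ŷ = 27 + 0.4·45 = 45; e = 44.8 − 45 = -0.2
x=50: ŷ = 27 + 0.4·50 = 47; e = 48.1 − 47 = 1.1
x=55: ŷ = 27 + 0.4·55 = 49; e = 49.1 − 49 = 0.1
SSE = 0.16 + 4.41 + 2.89 + 3.61 + 7.84 + 0.01 + 0.04 + 1.21 + 0.01 = 20.18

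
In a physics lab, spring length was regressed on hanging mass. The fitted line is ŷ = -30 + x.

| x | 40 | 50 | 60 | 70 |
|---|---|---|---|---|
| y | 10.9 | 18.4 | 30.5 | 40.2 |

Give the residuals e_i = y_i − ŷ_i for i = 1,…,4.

0.9, -1.6, 0.5, 0.2

x=40: ŷ = -30 + 40 = 10; e = 10.9 − 10 = 0.9
x=50: ŷ = -30 + 50 = 20; e = 18.4 − 20 = -1.6
x=60: ŷ = -30 + 60 = 30; e = 30.5 − 30 = 0.5
x=70: ŷ = -30 + 70 = 40; e = 40.2 − 40 = 0.2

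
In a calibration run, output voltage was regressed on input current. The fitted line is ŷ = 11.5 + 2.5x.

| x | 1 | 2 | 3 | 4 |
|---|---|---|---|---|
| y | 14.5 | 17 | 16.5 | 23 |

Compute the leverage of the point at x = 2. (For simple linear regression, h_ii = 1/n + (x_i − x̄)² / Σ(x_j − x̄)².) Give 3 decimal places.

x̄ = (1 + 2 + 3 + 4)/4 = 2.5
Σ(x − x̄)² = 2.25 + 0.25 + 0.25 + 2.25 = 5
h = 1/4 + (-0.5)²/5 = 0.25 + 0.05 = 0.300

h = 0.300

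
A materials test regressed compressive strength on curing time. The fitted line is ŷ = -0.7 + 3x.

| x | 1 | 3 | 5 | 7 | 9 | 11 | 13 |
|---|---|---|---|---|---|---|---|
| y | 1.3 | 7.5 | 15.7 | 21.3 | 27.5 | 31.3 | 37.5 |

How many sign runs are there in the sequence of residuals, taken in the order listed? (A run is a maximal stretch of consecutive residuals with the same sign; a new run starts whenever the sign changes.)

x=1: ŷ = -0.7 + 3·1 = 2.3; r = 1.3 − 2.3 = -1
x=3: ŷ = -0.7 + 3·3 = 8.3; r = 7.5 − 8.3 = -0.8
x=5: ŷ = -0.7 + 3·5 = 14.3; r = 15.7 − 14.3 = 1.4
x=7: ŷ = -0.7 + 3·7 = 20.3; r = 21.3 − 20.3 = 1
x=9: ŷ = -0.7 + 3·9 = 26.3; r = 27.5 − 26.3 = 1.2
x=11: ŷ = -0.7 + 3·11 = 32.3; r = 31.3 − 32.3 = -1
x=13: ŷ = -0.7 + 3·13 = 38.3; r = 37.5 − 38.3 = -0.8
Signs: − − + + + − −
Runs: −×2, +×3, −×2 → 3

3 runs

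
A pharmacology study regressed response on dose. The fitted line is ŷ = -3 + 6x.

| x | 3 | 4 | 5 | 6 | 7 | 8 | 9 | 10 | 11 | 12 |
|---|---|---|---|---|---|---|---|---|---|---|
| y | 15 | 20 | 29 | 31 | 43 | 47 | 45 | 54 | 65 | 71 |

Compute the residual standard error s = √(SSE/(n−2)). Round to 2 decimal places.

s = 3.20

x=3: ŷ = -3 + 6·3 = 15; e = 15 − 15 = 0
x=4: ŷ = -3 + 6·4 = 21; e = 20 − 21 = -1
x=5: ŷ = -3 + 6·5 = 27; e = 29 − 27 = 2
x=6: ŷ = -3 + 6·6 = 33; e = 31 − 33 = -2
x=7: ŷ = -3 + 6·7 = 39; e = 43 − 39 = 4
x=8: ŷ = -3 + 6·8 = 45; e = 47 − 45 = 2
x=9: ŷ = -3 + 6·9 = 51; e = 45 − 51 = -6
x=10: ŷ = -3 + 6·10 = 57; e = 54 − 57 = -3
x=11: ŷ = -3 + 6·11 = 63; e = 65 − 63 = 2
x=12: ŷ = -3 + 6·12 = 69; e = 71 − 69 = 2
SSE = 0 + 1 + 4 + 4 + 16 + 4 + 36 + 9 + 4 + 4 = 82
s = √(82/8) = √10.25 ≈ 3.20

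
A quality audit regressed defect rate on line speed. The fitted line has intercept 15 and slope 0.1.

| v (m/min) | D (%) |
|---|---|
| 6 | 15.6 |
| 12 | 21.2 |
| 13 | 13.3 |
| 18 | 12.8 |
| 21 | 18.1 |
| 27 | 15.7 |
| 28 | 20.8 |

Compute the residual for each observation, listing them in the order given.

0, 5, -3, -4, 1, -2, 3

v=6: D̂ = 15 + 0.1·6 = 15.6; e = 15.6 − 15.6 = 0
v=12: D̂ = 15 + 0.1·12 = 16.2; e = 21.2 − 16.2 = 5
v=13: D̂ = 15 + 0.1·13 = 16.3; e = 13.3 − 16.3 = -3
v=18: D̂ = 15 + 0.1·18 = 16.8; e = 12.8 − 16.8 = -4
v=21: D̂ = 15 + 0.1·21 = 17.1; e = 18.1 − 17.1 = 1
v=27: D̂ = 15 + 0.1·27 = 17.7; e = 15.7 − 17.7 = -2
v=28: D̂ = 15 + 0.1·28 = 17.8; e = 20.8 − 17.8 = 3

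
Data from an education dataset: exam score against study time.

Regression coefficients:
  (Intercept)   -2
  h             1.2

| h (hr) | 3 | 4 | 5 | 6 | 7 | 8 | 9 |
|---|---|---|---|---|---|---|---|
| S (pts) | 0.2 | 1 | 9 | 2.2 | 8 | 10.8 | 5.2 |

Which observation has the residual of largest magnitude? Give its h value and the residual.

h=3: Ŝ = -2 + 1.2·3 = 1.6; e = 0.2 − 1.6 = -1.4
h=4: Ŝ = -2 + 1.2·4 = 2.8; e = 1 − 2.8 = -1.8
h=5: Ŝ = -2 + 1.2·5 = 4; e = 9 − 4 = 5
h=6: Ŝ = -2 + 1.2·6 = 5.2; e = 2.2 − 5.2 = -3
h=7: Ŝ = -2 + 1.2·7 = 6.4; e = 8 − 6.4 = 1.6
h=8: Ŝ = -2 + 1.2·8 = 7.6; e = 10.8 − 7.6 = 3.2
h=9: Ŝ = -2 + 1.2·9 = 8.8; e = 5.2 − 8.8 = -3.6
Largest |e| is 5 at h = 5, residual 5.

h = 5, e = 5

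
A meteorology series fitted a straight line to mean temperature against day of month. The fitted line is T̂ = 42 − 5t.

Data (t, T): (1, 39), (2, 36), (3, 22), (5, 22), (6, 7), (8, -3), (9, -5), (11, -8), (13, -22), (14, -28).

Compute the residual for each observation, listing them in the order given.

2, 4, -5, 5, -5, -5, -2, 5, 1, 0

t=1: T̂ = 42 − 5·1 = 37; r = 39 − 37 = 2
t=2: T̂ = 42 − 5·2 = 32; r = 36 − 32 = 4
t=3: T̂ = 42 − 5·3 = 27; r = 22 − 27 = -5
t=5: T̂ = 42 − 5·5 = 17; r = 22 − 17 = 5
t=6: T̂ = 42 − 5·6 = 12; r = 7 − 12 = -5
t=8: T̂ = 42 − 5·8 = 2; r = -3 − 2 = -5
t=9: T̂ = 42 − 5·9 = -3; r = -5 − (-3) = -2
t=11: T̂ = 42 − 5·11 = -13; r = -8 − (-13) = 5
t=13: T̂ = 42 − 5·13 = -23; r = -22 − (-23) = 1
t=14: T̂ = 42 − 5·14 = -28; r = -28 − (-28) = 0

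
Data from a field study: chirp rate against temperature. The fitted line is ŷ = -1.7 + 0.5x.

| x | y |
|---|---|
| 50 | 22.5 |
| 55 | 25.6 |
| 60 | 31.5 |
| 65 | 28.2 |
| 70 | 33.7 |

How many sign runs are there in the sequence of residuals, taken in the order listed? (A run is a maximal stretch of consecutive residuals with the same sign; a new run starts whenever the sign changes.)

x=50: ŷ = -1.7 + 0.5·50 = 23.3; e = 22.5 − 23.3 = -0.8
x=55: ŷ = -1.7 + 0.5·55 = 25.8; e = 25.6 − 25.8 = -0.2
x=60: ŷ = -1.7 + 0.5·60 = 28.3; e = 31.5 − 28.3 = 3.2
x=65: ŷ = -1.7 + 0.5·65 = 30.8; e = 28.2 − 30.8 = -2.6
x=70: ŷ = -1.7 + 0.5·70 = 33.3; e = 33.7 − 33.3 = 0.4
Signs: − − + − +
Runs: −×2, +×1, −×1, +×1 → 4

4 runs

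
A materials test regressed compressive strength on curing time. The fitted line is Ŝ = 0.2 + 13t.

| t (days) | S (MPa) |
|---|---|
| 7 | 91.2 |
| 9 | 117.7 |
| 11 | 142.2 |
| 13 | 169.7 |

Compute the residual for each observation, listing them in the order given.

t=7: Ŝ = 0.2 + 13·7 = 91.2; e = 91.2 − 91.2 = 0
t=9: Ŝ = 0.2 + 13·9 = 117.2; e = 117.7 − 117.2 = 0.5
t=11: Ŝ = 0.2 + 13·11 = 143.2; e = 142.2 − 143.2 = -1
t=13: Ŝ = 0.2 + 13·13 = 169.2; e = 169.7 − 169.2 = 0.5

0, 0.5, -1, 0.5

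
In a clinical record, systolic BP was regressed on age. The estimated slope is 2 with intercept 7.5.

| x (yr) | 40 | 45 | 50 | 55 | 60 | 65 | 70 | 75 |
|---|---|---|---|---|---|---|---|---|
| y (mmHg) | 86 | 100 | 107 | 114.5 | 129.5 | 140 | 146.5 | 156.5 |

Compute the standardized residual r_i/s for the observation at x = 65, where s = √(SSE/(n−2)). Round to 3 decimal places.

x=40: ŷ = 7.5 + 2·40 = 87.5; r = 86 − 87.5 = -1.5
x=45: ŷ = 7.5 + 2·45 = 97.5; r = 100 − 97.5 = 2.5
x=50: ŷ = 7.5 + 2·50 = 107.5; r = 107 − 107.5 = -0.5
x=55: ŷ = 7.5 + 2·55 = 117.5; r = 114.5 − 117.5 = -3
x=60: ŷ = 7.5 + 2·60 = 127.5; r = 129.5 − 127.5 = 2
x=65: ŷ = 7.5 + 2·65 = 137.5; r = 140 − 137.5 = 2.5
x=70: ŷ = 7.5 + 2·70 = 147.5; r = 146.5 − 147.5 = -1
x=75: ŷ = 7.5 + 2·75 = 157.5; r = 156.5 − 157.5 = -1
SSE = 2.25 + 6.25 + 0.25 + 9 + 4 + 6.25 + 1 + 1 = 30
s = √(30/6) = 2.23607
r/s = 2.5 / 2.23607 = 1.118

1.118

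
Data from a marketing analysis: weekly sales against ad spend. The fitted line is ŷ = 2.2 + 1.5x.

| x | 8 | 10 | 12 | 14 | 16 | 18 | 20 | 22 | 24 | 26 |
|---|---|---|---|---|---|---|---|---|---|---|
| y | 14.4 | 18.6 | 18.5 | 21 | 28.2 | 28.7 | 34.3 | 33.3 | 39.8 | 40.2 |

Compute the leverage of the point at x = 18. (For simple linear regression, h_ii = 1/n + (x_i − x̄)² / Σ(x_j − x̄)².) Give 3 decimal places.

x̄ = (8 + 10 + 12 + 14 + 16 + 18 + 20 + 22 + 24 + 26)/10 = 17
Σ(x − x̄)² = 81 + 49 + 25 + 9 + 1 + 1 + 9 + 25 + 49 + 81 = 330
h = 1/10 + (1)²/330 = 0.1 + 0.0030303 = 0.103

h = 0.103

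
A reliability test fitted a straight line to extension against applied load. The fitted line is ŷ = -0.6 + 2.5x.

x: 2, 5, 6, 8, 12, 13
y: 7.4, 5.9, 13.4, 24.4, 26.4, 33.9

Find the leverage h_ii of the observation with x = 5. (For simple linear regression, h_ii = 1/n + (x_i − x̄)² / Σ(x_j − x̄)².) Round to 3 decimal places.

h = 0.246

x̄ = (2 + 5 + 6 + 8 + 12 + 13)/6 = 7.66667
Σ(x − x̄)² = 32.1111 + 7.11111 + 2.77778 + 0.111111 + 18.7778 + 28.4444 = 89.3333
h = 1/6 + (-2.66667)²/89.3333 = 0.166667 + 0.079602 = 0.246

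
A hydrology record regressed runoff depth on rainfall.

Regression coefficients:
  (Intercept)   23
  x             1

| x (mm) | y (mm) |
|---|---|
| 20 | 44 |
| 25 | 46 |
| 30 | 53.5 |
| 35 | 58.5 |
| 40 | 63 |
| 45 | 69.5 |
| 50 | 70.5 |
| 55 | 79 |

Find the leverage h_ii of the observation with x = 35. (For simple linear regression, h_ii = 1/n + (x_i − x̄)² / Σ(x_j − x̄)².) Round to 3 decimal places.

h = 0.131

x̄ = (20 + 25 + 30 + 35 + 40 + 45 + 50 + 55)/8 = 37.5
Σ(x − x̄)² = 306.25 + 156.25 + 56.25 + 6.25 + 6.25 + 56.25 + 156.25 + 306.25 = 1050
h = 1/8 + (-2.5)²/1050 = 0.125 + 0.00595238 = 0.131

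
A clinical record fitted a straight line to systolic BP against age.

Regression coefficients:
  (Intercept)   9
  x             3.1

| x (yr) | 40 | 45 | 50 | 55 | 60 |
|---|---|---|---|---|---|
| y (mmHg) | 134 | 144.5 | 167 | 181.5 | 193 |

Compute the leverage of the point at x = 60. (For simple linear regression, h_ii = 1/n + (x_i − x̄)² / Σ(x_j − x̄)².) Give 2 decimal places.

x̄ = (40 + 45 + 50 + 55 + 60)/5 = 50
Σ(x − x̄)² = 100 + 25 + 0 + 25 + 100 = 250
h = 1/5 + (10)²/250 = 0.2 + 0.4 = 0.60

h = 0.60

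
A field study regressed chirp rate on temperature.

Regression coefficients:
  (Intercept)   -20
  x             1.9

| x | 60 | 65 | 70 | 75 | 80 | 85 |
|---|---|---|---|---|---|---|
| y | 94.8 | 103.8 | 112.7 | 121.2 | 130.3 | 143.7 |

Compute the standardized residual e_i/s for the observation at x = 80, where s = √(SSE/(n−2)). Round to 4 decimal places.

-1.0625

x=60: ŷ = -20 + 1.9·60 = 94; e = 94.8 − 94 = 0.8
x=65: ŷ = -20 + 1.9·65 = 103.5; e = 103.8 − 103.5 = 0.3
x=70: ŷ = -20 + 1.9·70 = 113; e = 112.7 − 113 = -0.3
x=75: ŷ = -20 + 1.9·75 = 122.5; e = 121.2 − 122.5 = -1.3
x=80: ŷ = -20 + 1.9·80 = 132; e = 130.3 − 132 = -1.7
x=85: ŷ = -20 + 1.9·85 = 141.5; e = 143.7 − 141.5 = 2.2
SSE = 0.64 + 0.09 + 0.09 + 1.69 + 2.89 + 4.84 = 10.24
s = √(10.24/4) = 1.6
e/s = -1.7 / 1.6 = -1.0625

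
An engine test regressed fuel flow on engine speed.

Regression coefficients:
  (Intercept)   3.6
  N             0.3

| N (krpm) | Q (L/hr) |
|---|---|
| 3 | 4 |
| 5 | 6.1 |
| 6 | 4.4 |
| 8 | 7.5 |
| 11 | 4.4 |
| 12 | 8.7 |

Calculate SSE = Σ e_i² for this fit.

N=3: ŷ = 3.6 + 0.3·3 = 4.5; e = 4 − 4.5 = -0.5
N=5: ŷ = 3.6 + 0.3·5 = 5.1; e = 6.1 − 5.1 = 1
N=6: ŷ = 3.6 + 0.3·6 = 5.4; e = 4.4 − 5.4 = -1
N=8: ŷ = 3.6 + 0.3·8 = 6; e = 7.5 − 6 = 1.5
N=11: ŷ = 3.6 + 0.3·11 = 6.9; e = 4.4 − 6.9 = -2.5
N=12: ŷ = 3.6 + 0.3·12 = 7.2; e = 8.7 − 7.2 = 1.5
SSE = 0.25 + 1 + 1 + 2.25 + 6.25 + 2.25 = 13

SSE = 13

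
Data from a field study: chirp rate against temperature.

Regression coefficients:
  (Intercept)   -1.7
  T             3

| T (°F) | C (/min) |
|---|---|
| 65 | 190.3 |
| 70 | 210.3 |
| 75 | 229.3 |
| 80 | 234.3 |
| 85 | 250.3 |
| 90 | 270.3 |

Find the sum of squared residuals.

SSE = 78

T=65: Ĉ = -1.7 + 3·65 = 193.3; r = 190.3 − 193.3 = -3
T=70: Ĉ = -1.7 + 3·70 = 208.3; r = 210.3 − 208.3 = 2
T=75: Ĉ = -1.7 + 3·75 = 223.3; r = 229.3 − 223.3 = 6
T=80: Ĉ = -1.7 + 3·80 = 238.3; r = 234.3 − 238.3 = -4
T=85: Ĉ = -1.7 + 3·85 = 253.3; r = 250.3 − 253.3 = -3
T=90: Ĉ = -1.7 + 3·90 = 268.3; r = 270.3 − 268.3 = 2
SSE = 9 + 4 + 36 + 16 + 9 + 4 = 78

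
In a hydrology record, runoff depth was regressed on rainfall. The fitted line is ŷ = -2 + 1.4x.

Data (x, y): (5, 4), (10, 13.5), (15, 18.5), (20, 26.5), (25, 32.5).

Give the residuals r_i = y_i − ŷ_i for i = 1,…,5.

-1, 1.5, -0.5, 0.5, -0.5

x=5: ŷ = -2 + 1.4·5 = 5; r = 4 − 5 = -1
x=10: ŷ = -2 + 1.4·10 = 12; r = 13.5 − 12 = 1.5
x=15: ŷ = -2 + 1.4·15 = 19; r = 18.5 − 19 = -0.5
x=20: ŷ = -2 + 1.4·20 = 26; r = 26.5 − 26 = 0.5
x=25: ŷ = -2 + 1.4·25 = 33; r = 32.5 − 33 = -0.5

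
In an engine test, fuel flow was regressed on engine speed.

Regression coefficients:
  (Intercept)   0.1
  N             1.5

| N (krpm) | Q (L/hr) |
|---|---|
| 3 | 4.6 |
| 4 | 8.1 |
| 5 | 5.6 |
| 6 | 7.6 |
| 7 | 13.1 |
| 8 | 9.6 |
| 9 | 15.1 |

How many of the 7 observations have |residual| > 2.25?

2

N=3: Q̂ = 0.1 + 1.5·3 = 4.6; e = 4.6 − 4.6 = 0
N=4: Q̂ = 0.1 + 1.5·4 = 6.1; e = 8.1 − 6.1 = 2
N=5: Q̂ = 0.1 + 1.5·5 = 7.6; e = 5.6 − 7.6 = -2
N=6: Q̂ = 0.1 + 1.5·6 = 9.1; e = 7.6 − 9.1 = -1.5
N=7: Q̂ = 0.1 + 1.5·7 = 10.6; e = 13.1 − 10.6 = 2.5
N=8: Q̂ = 0.1 + 1.5·8 = 12.1; e = 9.6 − 12.1 = -2.5
N=9: Q̂ = 0.1 + 1.5·9 = 13.6; e = 15.1 − 13.6 = 1.5
|e| > 2.25: N=7 (|e|=2.5), N=8 (|e|=2.5) → 2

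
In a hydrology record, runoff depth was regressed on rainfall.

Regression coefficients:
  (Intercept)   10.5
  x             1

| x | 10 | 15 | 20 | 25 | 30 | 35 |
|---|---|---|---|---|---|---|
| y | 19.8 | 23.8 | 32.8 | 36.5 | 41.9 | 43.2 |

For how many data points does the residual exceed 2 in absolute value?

x=10: ŷ = 10.5 + 10 = 20.5; e = 19.8 − 20.5 = -0.7
x=15: ŷ = 10.5 + 15 = 25.5; e = 23.8 − 25.5 = -1.7
x=20: ŷ = 10.5 + 20 = 30.5; e = 32.8 − 30.5 = 2.3
x=25: ŷ = 10.5 + 25 = 35.5; e = 36.5 − 35.5 = 1
x=30: ŷ = 10.5 + 30 = 40.5; e = 41.9 − 40.5 = 1.4
x=35: ŷ = 10.5 + 35 = 45.5; e = 43.2 − 45.5 = -2.3
|e| > 2: x=20 (|e|=2.3), x=35 (|e|=2.3) → 2

2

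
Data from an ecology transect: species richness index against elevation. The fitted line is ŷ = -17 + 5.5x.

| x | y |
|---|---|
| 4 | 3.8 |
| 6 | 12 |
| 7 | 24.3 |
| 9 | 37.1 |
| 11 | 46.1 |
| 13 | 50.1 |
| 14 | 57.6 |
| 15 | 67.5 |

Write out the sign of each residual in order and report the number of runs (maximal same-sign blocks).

x=4: ŷ = -17 + 5.5·4 = 5; e = 3.8 − 5 = -1.2
x=6: ŷ = -17 + 5.5·6 = 16; e = 12 − 16 = -4
x=7: ŷ = -17 + 5.5·7 = 21.5; e = 24.3 − 21.5 = 2.8
x=9: ŷ = -17 + 5.5·9 = 32.5; e = 37.1 − 32.5 = 4.6
x=11: ŷ = -17 + 5.5·11 = 43.5; e = 46.1 − 43.5 = 2.6
x=13: ŷ = -17 + 5.5·13 = 54.5; e = 50.1 − 54.5 = -4.4
x=14: ŷ = -17 + 5.5·14 = 60; e = 57.6 − 60 = -2.4
x=15: ŷ = -17 + 5.5·15 = 65.5; e = 67.5 − 65.5 = 2
Signs: − − + + + − − +
Runs: −×2, +×3, −×2, +×1 → 4

4 runs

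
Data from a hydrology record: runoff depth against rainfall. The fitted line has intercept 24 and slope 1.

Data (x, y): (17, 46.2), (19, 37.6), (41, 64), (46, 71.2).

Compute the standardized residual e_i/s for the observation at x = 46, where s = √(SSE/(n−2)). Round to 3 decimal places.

0.222

x=17: ŷ = 24 + 17 = 41; e = 46.2 − 41 = 5.2
x=19: ŷ = 24 + 19 = 43; e = 37.6 − 43 = -5.4
x=41: ŷ = 24 + 41 = 65; e = 64 − 65 = -1
x=46: ŷ = 24 + 46 = 70; e = 71.2 − 70 = 1.2
SSE = 27.04 + 29.16 + 1 + 1.44 = 58.64
s = √(58.64/2) = 5.41479
e/s = 1.2 / 5.41479 = 0.222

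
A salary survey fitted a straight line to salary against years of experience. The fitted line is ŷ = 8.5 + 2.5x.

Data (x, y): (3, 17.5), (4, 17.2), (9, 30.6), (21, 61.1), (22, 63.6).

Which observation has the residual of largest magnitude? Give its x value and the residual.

x = 3, e = 1.5

x=3: ŷ = 8.5 + 2.5·3 = 16; e = 17.5 − 16 = 1.5
x=4: ŷ = 8.5 + 2.5·4 = 18.5; e = 17.2 − 18.5 = -1.3
x=9: ŷ = 8.5 + 2.5·9 = 31; e = 30.6 − 31 = -0.4
x=21: ŷ = 8.5 + 2.5·21 = 61; e = 61.1 − 61 = 0.1
x=22: ŷ = 8.5 + 2.5·22 = 63.5; e = 63.6 − 63.5 = 0.1
Largest |e| is 1.5 at x = 3, residual 1.5.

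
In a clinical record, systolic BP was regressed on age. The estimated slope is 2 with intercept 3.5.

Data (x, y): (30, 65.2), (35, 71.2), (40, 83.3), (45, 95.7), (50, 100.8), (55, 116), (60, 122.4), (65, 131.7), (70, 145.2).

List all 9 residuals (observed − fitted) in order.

1.7, -2.3, -0.2, 2.2, -2.7, 2.5, -1.1, -1.8, 1.7

x=30: ŷ = 3.5 + 2·30 = 63.5; r = 65.2 − 63.5 = 1.7
x=35: ŷ = 3.5 + 2·35 = 73.5; r = 71.2 − 73.5 = -2.3
x=40: ŷ = 3.5 + 2·40 = 83.5; r = 83.3 − 83.5 = -0.2
x=45: ŷ = 3.5 + 2·45 = 93.5; r = 95.7 − 93.5 = 2.2
x=50: ŷ = 3.5 + 2·50 = 103.5; r = 100.8 − 103.5 = -2.7
x=55: ŷ = 3.5 + 2·55 = 113.5; r = 116 − 113.5 = 2.5
x=60: ŷ = 3.5 + 2·60 = 123.5; r = 122.4 − 123.5 = -1.1
x=65: ŷ = 3.5 + 2·65 = 133.5; r = 131.7 − 133.5 = -1.8
x=70: ŷ = 3.5 + 2·70 = 143.5; r = 145.2 − 143.5 = 1.7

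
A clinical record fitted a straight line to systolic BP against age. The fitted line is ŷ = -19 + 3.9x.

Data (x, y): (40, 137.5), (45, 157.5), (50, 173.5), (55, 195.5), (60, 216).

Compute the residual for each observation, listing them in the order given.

x=40: ŷ = -19 + 3.9·40 = 137; r = 137.5 − 137 = 0.5
x=45: ŷ = -19 + 3.9·45 = 156.5; r = 157.5 − 156.5 = 1
x=50: ŷ = -19 + 3.9·50 = 176; r = 173.5 − 176 = -2.5
x=55: ŷ = -19 + 3.9·55 = 195.5; r = 195.5 − 195.5 = 0
x=60: ŷ = -19 + 3.9·60 = 215; r = 216 − 215 = 1

0.5, 1, -2.5, 0, 1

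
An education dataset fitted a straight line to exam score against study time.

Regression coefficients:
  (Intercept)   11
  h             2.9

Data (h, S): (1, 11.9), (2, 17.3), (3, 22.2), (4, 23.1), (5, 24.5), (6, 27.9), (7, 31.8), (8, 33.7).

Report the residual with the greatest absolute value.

h=1: ŷ = 11 + 2.9·1 = 13.9; e = 11.9 − 13.9 = -2
h=2: ŷ = 11 + 2.9·2 = 16.8; e = 17.3 − 16.8 = 0.5
h=3: ŷ = 11 + 2.9·3 = 19.7; e = 22.2 − 19.7 = 2.5
h=4: ŷ = 11 + 2.9·4 = 22.6; e = 23.1 − 22.6 = 0.5
h=5: ŷ = 11 + 2.9·5 = 25.5; e = 24.5 − 25.5 = -1
h=6: ŷ = 11 + 2.9·6 = 28.4; e = 27.9 − 28.4 = -0.5
h=7: ŷ = 11 + 2.9·7 = 31.3; e = 31.8 − 31.3 = 0.5
h=8: ŷ = 11 + 2.9·8 = 34.2; e = 33.7 − 34.2 = -0.5
Largest |e| is 2.5 at h = 3, residual 2.5.

e = 2.5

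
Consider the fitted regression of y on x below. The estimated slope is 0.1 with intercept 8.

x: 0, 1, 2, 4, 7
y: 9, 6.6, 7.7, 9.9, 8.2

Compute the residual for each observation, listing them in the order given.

1, -1.5, -0.5, 1.5, -0.5

x=0: ŷ = 8 + 0.1·0 = 8; e = 9 − 8 = 1
x=1: ŷ = 8 + 0.1·1 = 8.1; e = 6.6 − 8.1 = -1.5
x=2: ŷ = 8 + 0.1·2 = 8.2; e = 7.7 − 8.2 = -0.5
x=4: ŷ = 8 + 0.1·4 = 8.4; e = 9.9 − 8.4 = 1.5
x=7: ŷ = 8 + 0.1·7 = 8.7; e = 8.2 − 8.7 = -0.5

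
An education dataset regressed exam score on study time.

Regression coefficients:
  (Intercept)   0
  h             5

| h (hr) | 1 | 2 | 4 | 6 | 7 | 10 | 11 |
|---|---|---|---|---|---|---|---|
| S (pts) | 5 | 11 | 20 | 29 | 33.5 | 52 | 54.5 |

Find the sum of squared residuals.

SSE = 8.5

h=1: Ŝ = 5·1 = 5; r = 5 − 5 = 0
h=2: Ŝ = 5·2 = 10; r = 11 − 10 = 1
h=4: Ŝ = 5·4 = 20; r = 20 − 20 = 0
h=6: Ŝ = 5·6 = 30; r = 29 − 30 = -1
h=7: Ŝ = 5·7 = 35; r = 33.5 − 35 = -1.5
h=10: Ŝ = 5·10 = 50; r = 52 − 50 = 2
h=11: Ŝ = 5·11 = 55; r = 54.5 − 55 = -0.5
SSE = 0 + 1 + 0 + 1 + 2.25 + 4 + 0.25 = 8.5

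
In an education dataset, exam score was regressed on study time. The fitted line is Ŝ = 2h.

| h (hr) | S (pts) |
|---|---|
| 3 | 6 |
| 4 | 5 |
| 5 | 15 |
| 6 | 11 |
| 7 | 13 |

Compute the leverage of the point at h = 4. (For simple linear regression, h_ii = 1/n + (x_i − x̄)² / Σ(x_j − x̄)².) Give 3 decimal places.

h = 0.300

h̄ = (3 + 4 + 5 + 6 + 7)/5 = 5
Σ(h − h̄)² = 4 + 1 + 0 + 1 + 4 = 10
h = 1/5 + (-1)²/10 = 0.2 + 0.1 = 0.300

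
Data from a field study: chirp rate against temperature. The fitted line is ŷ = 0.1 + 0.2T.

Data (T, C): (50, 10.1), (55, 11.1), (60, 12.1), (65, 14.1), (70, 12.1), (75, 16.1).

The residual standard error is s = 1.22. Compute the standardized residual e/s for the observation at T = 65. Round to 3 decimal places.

ŷ = 0.1 + 0.2·65 = 13.1
e = 14.1 − 13.1 = 1
e/s = 1 / 1.22 = 0.820

0.820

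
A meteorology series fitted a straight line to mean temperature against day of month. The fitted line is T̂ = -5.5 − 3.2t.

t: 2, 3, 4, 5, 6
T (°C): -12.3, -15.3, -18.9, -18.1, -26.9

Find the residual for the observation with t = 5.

r = 3.4

T̂ = -5.5 − 3.2·5 = -21.5
r = -18.1 − (-21.5) = 3.4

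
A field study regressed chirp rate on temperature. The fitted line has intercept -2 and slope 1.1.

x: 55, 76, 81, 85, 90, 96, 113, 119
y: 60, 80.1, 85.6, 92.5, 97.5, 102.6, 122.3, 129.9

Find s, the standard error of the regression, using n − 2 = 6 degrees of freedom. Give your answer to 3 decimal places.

x=55: ŷ = -2 + 1.1·55 = 58.5; r = 60 − 58.5 = 1.5
x=76: ŷ = -2 + 1.1·76 = 81.6; r = 80.1 − 81.6 = -1.5
x=81: ŷ = -2 + 1.1·81 = 87.1; r = 85.6 − 87.1 = -1.5
x=85: ŷ = -2 + 1.1·85 = 91.5; r = 92.5 − 91.5 = 1
x=90: ŷ = -2 + 1.1·90 = 97; r = 97.5 − 97 = 0.5
x=96: ŷ = -2 + 1.1·96 = 103.6; r = 102.6 − 103.6 = -1
x=113: ŷ = -2 + 1.1·113 = 122.3; r = 122.3 − 122.3 = 0
x=119: ŷ = -2 + 1.1·119 = 128.9; r = 129.9 − 128.9 = 1
SSE = 2.25 + 2.25 + 2.25 + 1 + 0.25 + 1 + 0 + 1 = 10
s = √(10/6) = √1.66667 ≈ 1.291

s = 1.291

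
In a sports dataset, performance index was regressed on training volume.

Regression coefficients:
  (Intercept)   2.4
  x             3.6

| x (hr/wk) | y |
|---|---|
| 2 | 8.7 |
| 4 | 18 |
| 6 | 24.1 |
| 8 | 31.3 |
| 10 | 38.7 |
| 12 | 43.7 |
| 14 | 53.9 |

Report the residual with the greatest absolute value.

e = -1.9

x=2: ŷ = 2.4 + 3.6·2 = 9.6; e = 8.7 − 9.6 = -0.9
x=4: ŷ = 2.4 + 3.6·4 = 16.8; e = 18 − 16.8 = 1.2
x=6: ŷ = 2.4 + 3.6·6 = 24; e = 24.1 − 24 = 0.1
x=8: ŷ = 2.4 + 3.6·8 = 31.2; e = 31.3 − 31.2 = 0.1
x=10: ŷ = 2.4 + 3.6·10 = 38.4; e = 38.7 − 38.4 = 0.3
x=12: ŷ = 2.4 + 3.6·12 = 45.6; e = 43.7 − 45.6 = -1.9
x=14: ŷ = 2.4 + 3.6·14 = 52.8; e = 53.9 − 52.8 = 1.1
Largest |e| is 1.9 at x = 12, residual -1.9.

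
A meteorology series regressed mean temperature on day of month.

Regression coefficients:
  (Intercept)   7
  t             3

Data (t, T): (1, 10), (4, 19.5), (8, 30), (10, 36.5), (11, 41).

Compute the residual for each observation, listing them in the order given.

t=1: T̂ = 7 + 3·1 = 10; e = 10 − 10 = 0
t=4: T̂ = 7 + 3·4 = 19; e = 19.5 − 19 = 0.5
t=8: T̂ = 7 + 3·8 = 31; e = 30 − 31 = -1
t=10: T̂ = 7 + 3·10 = 37; e = 36.5 − 37 = -0.5
t=11: T̂ = 7 + 3·11 = 40; e = 41 − 40 = 1

0, 0.5, -1, -0.5, 1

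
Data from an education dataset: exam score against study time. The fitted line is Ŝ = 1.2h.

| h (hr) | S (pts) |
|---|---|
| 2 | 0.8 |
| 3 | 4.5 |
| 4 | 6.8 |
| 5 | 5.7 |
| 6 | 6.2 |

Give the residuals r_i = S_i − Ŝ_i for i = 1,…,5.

h=2: Ŝ = 1.2·2 = 2.4; r = 0.8 − 2.4 = -1.6
h=3: Ŝ = 1.2·3 = 3.6; r = 4.5 − 3.6 = 0.9
h=4: Ŝ = 1.2·4 = 4.8; r = 6.8 − 4.8 = 2
h=5: Ŝ = 1.2·5 = 6; r = 5.7 − 6 = -0.3
h=6: Ŝ = 1.2·6 = 7.2; r = 6.2 − 7.2 = -1

-1.6, 0.9, 2, -0.3, -1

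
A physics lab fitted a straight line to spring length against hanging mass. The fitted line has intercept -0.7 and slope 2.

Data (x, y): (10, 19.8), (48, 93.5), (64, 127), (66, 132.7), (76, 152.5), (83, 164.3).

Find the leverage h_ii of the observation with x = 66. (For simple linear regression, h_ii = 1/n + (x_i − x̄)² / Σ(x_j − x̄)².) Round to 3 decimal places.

h = 0.186

x̄ = (10 + 48 + 64 + 66 + 76 + 83)/6 = 57.8333
Σ(x − x̄)² = 2288.03 + 96.6944 + 38.0278 + 66.6944 + 330.028 + 633.361 = 3452.83
h = 1/6 + (8.16667)²/3452.83 = 0.166667 + 0.0193159 = 0.186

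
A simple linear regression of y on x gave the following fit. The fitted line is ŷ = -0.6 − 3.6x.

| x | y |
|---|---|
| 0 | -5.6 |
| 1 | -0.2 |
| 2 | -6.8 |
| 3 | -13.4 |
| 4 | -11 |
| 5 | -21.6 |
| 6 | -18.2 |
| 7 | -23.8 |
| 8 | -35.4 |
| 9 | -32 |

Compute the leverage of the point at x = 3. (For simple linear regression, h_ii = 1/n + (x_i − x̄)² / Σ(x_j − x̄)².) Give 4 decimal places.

h = 0.1273

x̄ = (0 + 1 + 2 + 3 + 4 + 5 + 6 + 7 + 8 + 9)/10 = 4.5
Σ(x − x̄)² = 20.25 + 12.25 + 6.25 + 2.25 + 0.25 + 0.25 + 2.25 + 6.25 + 12.25 + 20.25 = 82.5
h = 1/10 + (-1.5)²/82.5 = 0.1 + 0.0272727 = 0.1273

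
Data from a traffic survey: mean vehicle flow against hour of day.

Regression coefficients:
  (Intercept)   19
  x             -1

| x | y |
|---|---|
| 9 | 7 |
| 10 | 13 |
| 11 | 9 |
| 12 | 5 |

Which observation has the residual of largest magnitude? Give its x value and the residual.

x = 10, e = 4

x=9: ŷ = 19 − 9 = 10; e = 7 − 10 = -3
x=10: ŷ = 19 − 10 = 9; e = 13 − 9 = 4
x=11: ŷ = 19 − 11 = 8; e = 9 − 8 = 1
x=12: ŷ = 19 − 12 = 7; e = 5 − 7 = -2
Largest |e| is 4 at x = 10, residual 4.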